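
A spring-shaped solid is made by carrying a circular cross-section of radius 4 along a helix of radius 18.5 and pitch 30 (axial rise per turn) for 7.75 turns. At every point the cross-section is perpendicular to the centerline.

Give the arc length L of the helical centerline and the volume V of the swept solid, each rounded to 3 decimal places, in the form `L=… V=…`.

2πR = 2π·18.5 = 116.238928
per-turn = √(116.238928² + 30²) = √(13511.4884 + 900) = √14411.4884 = 120.047859
L = 7.75 × 120.047859 = 930.370906
V = π·4² × L = 50.265482 × 930.370906 = 46765.542476

L=930.371 V=46765.542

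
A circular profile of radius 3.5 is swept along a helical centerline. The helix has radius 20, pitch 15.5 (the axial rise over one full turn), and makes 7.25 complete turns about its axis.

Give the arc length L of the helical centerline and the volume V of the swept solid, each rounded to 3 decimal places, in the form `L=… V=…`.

2πR = 2π·20 = 125.663706
per-turn = √(125.663706² + 15.5²) = √(15791.3670 + 240.25) = √16031.6170 = 126.616022
L = 7.25 × 126.616022 = 917.966160
V = π·3.5² × L = 38.484510 × 917.966160 = 35327.477867

L=917.966 V=35327.478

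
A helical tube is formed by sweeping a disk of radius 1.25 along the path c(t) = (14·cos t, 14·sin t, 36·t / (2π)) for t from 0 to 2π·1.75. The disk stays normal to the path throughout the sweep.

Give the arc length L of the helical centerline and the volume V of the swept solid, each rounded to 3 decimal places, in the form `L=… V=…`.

2πR = 2π·14 = 87.964594
per-turn = √(87.964594² + 36²) = √(7737.7699 + 1296) = √9033.7699 = 95.046146
L = 1.75 × 95.046146 = 166.330755
V = π·1.25² × L = 4.908739 × 166.330755 = 816.474186

L=166.331 V=816.474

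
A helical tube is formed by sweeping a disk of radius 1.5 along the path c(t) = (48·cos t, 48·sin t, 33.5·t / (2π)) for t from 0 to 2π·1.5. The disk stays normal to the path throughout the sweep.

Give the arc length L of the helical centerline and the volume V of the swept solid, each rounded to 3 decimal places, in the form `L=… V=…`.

2πR = 2π·48 = 301.592895
per-turn = √(301.592895² + 33.5²) = √(90958.2742 + 1122.25) = √92080.5242 = 303.447729
L = 1.5 × 303.447729 = 455.171593
V = π·1.5² × L = 7.068583 × 455.171593 = 3217.418401

L=455.172 V=3217.418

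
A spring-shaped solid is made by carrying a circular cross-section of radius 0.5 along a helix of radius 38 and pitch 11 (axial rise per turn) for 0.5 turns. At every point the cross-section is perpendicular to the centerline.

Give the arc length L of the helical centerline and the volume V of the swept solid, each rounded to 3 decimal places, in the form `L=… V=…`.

2πR = 2π·38 = 238.761042
per-turn = √(238.761042² + 11²) = √(57006.8350 + 121) = √57127.8350 = 239.014299
L = 0.5 × 239.014299 = 119.507149
V = π·0.5² × L = 0.785398 × 119.507149 = 93.860696

L=119.507 V=93.861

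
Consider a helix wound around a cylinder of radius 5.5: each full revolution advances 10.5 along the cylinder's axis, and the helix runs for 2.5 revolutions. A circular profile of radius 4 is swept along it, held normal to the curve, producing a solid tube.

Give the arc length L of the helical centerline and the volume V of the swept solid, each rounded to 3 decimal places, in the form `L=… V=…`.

2πR = 2π·5.5 = 34.557519
per-turn = √(34.557519² + 10.5²) = √(1194.2221 + 110.25) = √1304.4721 = 36.117477
L = 2.5 × 36.117477 = 90.293692
V = π·4² × L = 50.265482 × 90.293692 = 4538.655995

L=90.294 V=4538.656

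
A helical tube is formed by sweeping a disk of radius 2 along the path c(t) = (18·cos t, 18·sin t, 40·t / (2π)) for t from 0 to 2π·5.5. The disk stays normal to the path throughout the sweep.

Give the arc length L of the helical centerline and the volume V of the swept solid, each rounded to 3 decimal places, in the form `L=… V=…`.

2πR = 2π·18 = 113.097336
per-turn = √(113.097336² + 40²) = √(12791.0073 + 1600) = √14391.0073 = 119.962525
L = 5.5 × 119.962525 = 659.793885
V = π·2² × L = 12.566371 × 659.793885 = 8291.214490

L=659.794 V=8291.214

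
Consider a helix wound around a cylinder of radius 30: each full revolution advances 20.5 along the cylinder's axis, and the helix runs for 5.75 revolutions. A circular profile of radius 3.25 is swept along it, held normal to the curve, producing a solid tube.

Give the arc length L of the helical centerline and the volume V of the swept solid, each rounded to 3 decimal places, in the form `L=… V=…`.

L=1090.240 V=36177.527

2πR = 2π·30 = 188.495559
per-turn = √(188.495559² + 20.5²) = √(35530.5758 + 420.25) = √35950.8258 = 189.607030
L = 5.75 × 189.607030 = 1090.240423
V = π·3.25² × L = 33.183072 × 1090.240423 = 36177.526886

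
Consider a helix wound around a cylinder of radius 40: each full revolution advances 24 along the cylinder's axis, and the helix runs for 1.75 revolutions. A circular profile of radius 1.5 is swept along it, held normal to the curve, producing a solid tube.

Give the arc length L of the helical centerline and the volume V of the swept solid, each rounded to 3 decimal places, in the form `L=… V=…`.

L=441.824 V=3123.068

2πR = 2π·40 = 251.327412
per-turn = √(251.327412² + 24²) = √(63165.4682 + 576) = √63741.4682 = 252.470727
L = 1.75 × 252.470727 = 441.823773
V = π·1.5² × L = 7.068583 × 441.823773 = 3123.068218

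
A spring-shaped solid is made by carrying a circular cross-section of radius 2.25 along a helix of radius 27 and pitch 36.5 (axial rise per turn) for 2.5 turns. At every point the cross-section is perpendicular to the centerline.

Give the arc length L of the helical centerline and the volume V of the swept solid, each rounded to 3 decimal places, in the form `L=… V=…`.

2πR = 2π·27 = 169.646003
per-turn = √(169.646003² + 36.5²) = √(28779.7664 + 1332.25) = √30112.0164 = 173.528143
L = 2.5 × 173.528143 = 433.820358
V = π·2.25² × L = 15.904313 × 433.820358 = 6899.614671

L=433.820 V=6899.615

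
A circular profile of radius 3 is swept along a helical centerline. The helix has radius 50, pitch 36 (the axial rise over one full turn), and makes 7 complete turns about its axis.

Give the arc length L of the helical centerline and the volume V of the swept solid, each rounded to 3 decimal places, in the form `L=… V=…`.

2πR = 2π·50 = 314.159265
per-turn = √(314.159265² + 36²) = √(98696.0440 + 1296) = √99992.0440 = 316.215186
L = 7 × 316.215186 = 2213.506304
V = π·3² × L = 28.274334 × 2213.506304 = 62585.416281

L=2213.506 V=62585.416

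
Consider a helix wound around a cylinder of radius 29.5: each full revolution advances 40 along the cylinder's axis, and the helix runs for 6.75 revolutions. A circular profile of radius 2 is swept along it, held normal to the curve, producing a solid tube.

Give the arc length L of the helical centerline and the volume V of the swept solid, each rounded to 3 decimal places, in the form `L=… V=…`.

L=1279.941 V=16084.216

2πR = 2π·29.5 = 185.353967
per-turn = √(185.353967² + 40²) = √(34356.0929 + 1600) = √35956.0929 = 189.620919
L = 6.75 × 189.620919 = 1279.941203
V = π·2² × L = 12.566371 × 1279.941203 = 16084.215524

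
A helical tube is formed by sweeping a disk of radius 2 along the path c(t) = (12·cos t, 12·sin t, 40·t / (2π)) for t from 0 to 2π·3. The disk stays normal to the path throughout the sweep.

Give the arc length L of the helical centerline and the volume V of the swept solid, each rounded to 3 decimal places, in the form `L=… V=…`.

L=256.055 V=3217.679

2πR = 2π·12 = 75.398224
per-turn = √(75.398224² + 40²) = √(5684.8921 + 1600) = √7284.8921 = 85.351580
L = 3 × 85.351580 = 256.054739
V = π·2² × L = 12.566371 × 256.054739 = 3217.678744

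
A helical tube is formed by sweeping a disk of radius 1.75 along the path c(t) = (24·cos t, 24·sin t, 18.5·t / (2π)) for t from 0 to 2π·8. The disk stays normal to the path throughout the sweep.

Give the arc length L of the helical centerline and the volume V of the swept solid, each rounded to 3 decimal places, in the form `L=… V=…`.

L=1215.416 V=11693.674

2πR = 2π·24 = 150.796447
per-turn = √(150.796447² + 18.5²) = √(22739.5685 + 342.25) = √23081.8185 = 151.927017
L = 8 × 151.927017 = 1215.416137
V = π·1.75² × L = 9.621128 × 1215.416137 = 11693.673624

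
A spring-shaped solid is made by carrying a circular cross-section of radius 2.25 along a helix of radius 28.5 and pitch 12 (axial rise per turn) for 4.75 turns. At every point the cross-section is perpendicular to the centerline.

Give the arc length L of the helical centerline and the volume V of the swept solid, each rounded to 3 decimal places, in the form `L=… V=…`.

L=852.494 V=13558.330

2πR = 2π·28.5 = 179.070781
per-turn = √(179.070781² + 12²) = √(32066.3447 + 144) = √32210.3447 = 179.472407
L = 4.75 × 179.472407 = 852.493931
V = π·2.25² × L = 15.904313 × 852.493931 = 13558.330145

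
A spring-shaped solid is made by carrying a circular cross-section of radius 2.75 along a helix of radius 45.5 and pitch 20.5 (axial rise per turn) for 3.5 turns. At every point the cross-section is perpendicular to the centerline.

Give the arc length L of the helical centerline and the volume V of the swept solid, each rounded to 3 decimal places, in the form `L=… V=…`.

2πR = 2π·45.5 = 285.884931
per-turn = √(285.884931² + 20.5²) = √(81730.1940 + 420.25) = √82150.4440 = 286.618988
L = 3.5 × 286.618988 = 1003.166457
V = π·2.75² × L = 23.758294 × 1003.166457 = 23833.524050

L=1003.166 V=23833.524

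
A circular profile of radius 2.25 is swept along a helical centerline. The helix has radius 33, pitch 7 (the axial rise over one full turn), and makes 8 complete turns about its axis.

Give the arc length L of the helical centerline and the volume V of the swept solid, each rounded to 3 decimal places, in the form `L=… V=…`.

2πR = 2π·33 = 207.345115
per-turn = √(207.345115² + 7²) = √(42991.9968 + 49) = √43040.9968 = 207.463242
L = 8 × 207.463242 = 1659.705936
V = π·2.25² × L = 15.904313 × 1659.705936 = 26396.482374

L=1659.706 V=26396.482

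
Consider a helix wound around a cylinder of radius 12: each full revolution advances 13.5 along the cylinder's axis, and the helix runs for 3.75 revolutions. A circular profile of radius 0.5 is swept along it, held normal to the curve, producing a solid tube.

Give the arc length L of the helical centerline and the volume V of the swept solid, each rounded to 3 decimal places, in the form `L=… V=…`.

2πR = 2π·12 = 75.398224
per-turn = √(75.398224² + 13.5²) = √(5684.8921 + 182.25) = √5867.1421 = 76.597272
L = 3.75 × 76.597272 = 287.239771
V = π·0.5² × L = 0.785398 × 287.239771 = 225.597589

L=287.240 V=225.598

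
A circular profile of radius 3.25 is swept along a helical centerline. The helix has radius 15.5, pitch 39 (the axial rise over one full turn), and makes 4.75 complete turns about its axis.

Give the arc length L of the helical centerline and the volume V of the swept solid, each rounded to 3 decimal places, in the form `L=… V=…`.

L=498.313 V=16535.557

2πR = 2π·15.5 = 97.389372
per-turn = √(97.389372² + 39²) = √(9484.6898 + 1521) = √11005.6898 = 104.908007
L = 4.75 × 104.908007 = 498.313031
V = π·3.25² × L = 33.183072 × 498.313031 = 16535.557384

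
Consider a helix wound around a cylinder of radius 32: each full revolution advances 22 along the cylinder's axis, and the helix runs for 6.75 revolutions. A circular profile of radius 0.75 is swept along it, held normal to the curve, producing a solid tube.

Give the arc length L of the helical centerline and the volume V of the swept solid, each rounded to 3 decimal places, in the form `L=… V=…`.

2πR = 2π·32 = 201.061930
per-turn = √(201.061930² + 22²) = √(40425.8996 + 484) = √40909.8996 = 202.261958
L = 6.75 × 202.261958 = 1365.268216
V = π·0.75² × L = 1.767146 × 1365.268216 = 2412.628086

L=1365.268 V=2412.628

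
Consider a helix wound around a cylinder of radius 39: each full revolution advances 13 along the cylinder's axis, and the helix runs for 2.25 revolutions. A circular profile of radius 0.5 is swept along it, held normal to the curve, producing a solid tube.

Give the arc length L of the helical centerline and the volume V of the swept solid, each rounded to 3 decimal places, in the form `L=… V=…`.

2πR = 2π·39 = 245.044227
per-turn = √(245.044227² + 13²) = √(60046.6732 + 169) = √60215.6732 = 245.388820
L = 2.25 × 245.388820 = 552.124846
V = π·0.5² × L = 0.785398 × 552.124846 = 433.637840

L=552.125 V=433.638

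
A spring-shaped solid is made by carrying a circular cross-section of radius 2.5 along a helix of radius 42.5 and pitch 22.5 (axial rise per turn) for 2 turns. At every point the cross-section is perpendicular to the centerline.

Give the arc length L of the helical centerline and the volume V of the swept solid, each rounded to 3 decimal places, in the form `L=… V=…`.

2πR = 2π·42.5 = 267.035376
per-turn = √(267.035376² + 22.5²) = √(71307.8918 + 506.25) = √71814.1418 = 267.981607
L = 2 × 267.981607 = 535.963214
V = π·2.5² × L = 19.634954 × 535.963214 = 10523.613106

L=535.963 V=10523.613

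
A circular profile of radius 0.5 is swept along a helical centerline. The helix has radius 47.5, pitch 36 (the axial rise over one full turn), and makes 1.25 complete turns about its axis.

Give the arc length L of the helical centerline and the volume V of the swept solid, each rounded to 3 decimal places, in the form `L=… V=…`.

2πR = 2π·47.5 = 298.451302
per-turn = √(298.451302² + 36²) = √(89073.1797 + 1296) = √90369.1797 = 300.614670
L = 1.25 × 300.614670 = 375.768337
V = π·0.5² × L = 0.785398 × 375.768337 = 295.127762

L=375.768 V=295.128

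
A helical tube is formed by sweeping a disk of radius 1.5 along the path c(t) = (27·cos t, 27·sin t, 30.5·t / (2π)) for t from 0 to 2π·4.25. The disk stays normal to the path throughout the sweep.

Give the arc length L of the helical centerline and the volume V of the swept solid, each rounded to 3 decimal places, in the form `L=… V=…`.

L=732.555 V=5178.128

2πR = 2π·27 = 169.646003
per-turn = √(169.646003² + 30.5²) = √(28779.7664 + 930.25) = √29710.0164 = 172.365938
L = 4.25 × 172.365938 = 732.555235
V = π·1.5² × L = 7.068583 × 732.555235 = 5178.127823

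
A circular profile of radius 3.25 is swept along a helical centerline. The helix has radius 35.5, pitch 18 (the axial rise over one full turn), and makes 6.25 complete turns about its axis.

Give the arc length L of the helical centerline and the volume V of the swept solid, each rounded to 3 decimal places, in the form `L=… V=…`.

L=1398.614 V=46410.298

2πR = 2π·35.5 = 223.053078
per-turn = √(223.053078² + 18²) = √(49752.6758 + 324) = √50076.6758 = 223.778184
L = 6.25 × 223.778184 = 1398.613652
V = π·3.25² × L = 33.183072 × 1398.613652 = 46410.298083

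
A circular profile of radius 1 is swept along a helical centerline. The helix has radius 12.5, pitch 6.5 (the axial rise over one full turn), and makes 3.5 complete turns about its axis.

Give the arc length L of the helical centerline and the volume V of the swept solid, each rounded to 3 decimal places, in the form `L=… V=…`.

L=275.829 V=866.543

2πR = 2π·12.5 = 78.539816
per-turn = √(78.539816² + 6.5²) = √(6168.5028 + 42.25) = √6210.7528 = 78.808329
L = 3.5 × 78.808329 = 275.829152
V = π·1² × L = 3.141593 × 275.829152 = 866.542838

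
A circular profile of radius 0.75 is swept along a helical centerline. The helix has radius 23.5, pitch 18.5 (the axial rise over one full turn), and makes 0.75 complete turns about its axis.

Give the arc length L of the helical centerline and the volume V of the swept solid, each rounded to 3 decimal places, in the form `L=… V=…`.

L=111.607 V=197.226

2πR = 2π·23.5 = 147.654855
per-turn = √(147.654855² + 18.5²) = √(21801.9561 + 342.25) = √22144.2061 = 148.809294
L = 0.75 × 148.809294 = 111.606971
V = π·0.75² × L = 1.767146 × 111.606971 = 197.225797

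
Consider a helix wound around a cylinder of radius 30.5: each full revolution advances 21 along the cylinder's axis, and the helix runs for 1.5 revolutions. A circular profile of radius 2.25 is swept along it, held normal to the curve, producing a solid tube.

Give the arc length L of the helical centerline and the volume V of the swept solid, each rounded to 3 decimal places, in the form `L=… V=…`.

L=289.176 V=4599.153

2πR = 2π·30.5 = 191.637152
per-turn = √(191.637152² + 21²) = √(36724.7980 + 441) = √37165.7980 = 192.784330
L = 1.5 × 192.784330 = 289.176495
V = π·2.25² × L = 15.904313 × 289.176495 = 4599.153439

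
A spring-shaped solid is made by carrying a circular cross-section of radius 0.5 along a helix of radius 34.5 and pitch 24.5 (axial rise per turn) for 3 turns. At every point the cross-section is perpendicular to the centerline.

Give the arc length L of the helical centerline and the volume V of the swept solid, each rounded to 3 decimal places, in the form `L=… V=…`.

2πR = 2π·34.5 = 216.769893
per-turn = √(216.769893² + 24.5²) = √(46989.1866 + 600.25) = √47589.4366 = 218.150032
L = 3 × 218.150032 = 654.450097
V = π·0.5² × L = 0.785398 × 654.450097 = 514.003904

L=654.450 V=514.004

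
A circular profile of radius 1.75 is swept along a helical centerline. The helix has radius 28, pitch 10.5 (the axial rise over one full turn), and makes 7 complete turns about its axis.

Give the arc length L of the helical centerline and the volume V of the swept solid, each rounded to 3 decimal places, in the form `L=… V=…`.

L=1233.696 V=11869.544

2πR = 2π·28 = 175.929189
per-turn = √(175.929189² + 10.5²) = √(30951.0794 + 110.25) = √31061.3294 = 176.242246
L = 7 × 176.242246 = 1233.695725
V = π·1.75² × L = 9.621128 × 1233.695725 = 11869.543864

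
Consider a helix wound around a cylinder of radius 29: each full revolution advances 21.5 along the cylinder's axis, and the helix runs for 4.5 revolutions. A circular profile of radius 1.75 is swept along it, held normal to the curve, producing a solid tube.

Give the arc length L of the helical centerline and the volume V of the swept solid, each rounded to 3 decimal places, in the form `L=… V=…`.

2πR = 2π·29 = 182.212374
per-turn = √(182.212374² + 21.5²) = √(33201.3492 + 462.25) = √33663.5992 = 183.476427
L = 4.5 × 183.476427 = 825.643921
V = π·1.75² × L = 9.621128 × 825.643921 = 7943.625433

L=825.644 V=7943.625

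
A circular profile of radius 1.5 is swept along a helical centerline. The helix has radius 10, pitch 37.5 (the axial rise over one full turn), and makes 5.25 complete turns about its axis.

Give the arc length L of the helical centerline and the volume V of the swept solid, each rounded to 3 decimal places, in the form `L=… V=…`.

L=384.151 V=2715.405

2πR = 2π·10 = 62.831853
per-turn = √(62.831853² + 37.5²) = √(3947.8418 + 1406.25) = √5354.0918 = 73.171660
L = 5.25 × 73.171660 = 384.151213
V = π·1.5² × L = 7.068583 × 384.151213 = 2715.404912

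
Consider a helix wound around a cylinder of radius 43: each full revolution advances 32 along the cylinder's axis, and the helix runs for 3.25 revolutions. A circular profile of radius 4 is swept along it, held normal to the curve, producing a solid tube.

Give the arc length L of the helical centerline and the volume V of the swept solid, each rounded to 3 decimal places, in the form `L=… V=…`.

2πR = 2π·43 = 270.176968
per-turn = √(270.176968² + 32²) = √(72995.5942 + 1024) = √74019.5942 = 272.065423
L = 3.25 × 272.065423 = 884.212623
V = π·4² × L = 50.265482 × 884.212623 = 44445.374105

L=884.213 V=44445.374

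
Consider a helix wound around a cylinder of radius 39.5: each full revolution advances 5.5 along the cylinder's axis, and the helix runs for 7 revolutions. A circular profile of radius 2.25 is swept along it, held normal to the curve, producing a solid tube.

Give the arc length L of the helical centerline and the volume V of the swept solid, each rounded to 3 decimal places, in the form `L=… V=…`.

L=1737.727 V=27637.358

2πR = 2π·39.5 = 248.185820
per-turn = √(248.185820² + 5.5²) = √(61596.2011 + 30.25) = √61626.4511 = 248.246754
L = 7 × 248.246754 = 1737.727281
V = π·2.25² × L = 15.904313 × 1737.727281 = 27637.358250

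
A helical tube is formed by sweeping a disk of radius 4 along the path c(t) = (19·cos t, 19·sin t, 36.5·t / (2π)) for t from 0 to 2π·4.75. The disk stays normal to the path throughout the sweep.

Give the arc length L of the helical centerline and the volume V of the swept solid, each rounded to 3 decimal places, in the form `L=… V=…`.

L=592.970 V=29805.908

2πR = 2π·19 = 119.380521
per-turn = √(119.380521² + 36.5²) = √(14251.7088 + 1332.25) = √15583.9588 = 124.835727
L = 4.75 × 124.835727 = 592.969704
V = π·4² × L = 50.265482 × 592.969704 = 29805.908235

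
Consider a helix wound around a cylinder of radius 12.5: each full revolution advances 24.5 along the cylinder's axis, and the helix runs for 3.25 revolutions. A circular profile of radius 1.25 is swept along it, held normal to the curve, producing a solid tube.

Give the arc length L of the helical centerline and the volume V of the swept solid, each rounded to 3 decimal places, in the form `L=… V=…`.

2πR = 2π·12.5 = 78.539816
per-turn = √(78.539816² + 24.5²) = √(6168.5028 + 600.25) = √6768.7528 = 82.272430
L = 3.25 × 82.272430 = 267.385398
V = π·1.25² × L = 4.908739 × 267.385398 = 1312.525002

L=267.385 V=1312.525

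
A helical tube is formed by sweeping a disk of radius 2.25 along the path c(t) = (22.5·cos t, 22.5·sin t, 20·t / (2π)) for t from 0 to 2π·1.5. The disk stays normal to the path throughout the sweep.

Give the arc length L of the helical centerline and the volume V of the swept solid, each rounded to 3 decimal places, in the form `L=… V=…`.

L=214.169 V=3406.212

2πR = 2π·22.5 = 141.371669
per-turn = √(141.371669² + 20²) = √(19985.9489 + 400) = √20385.9489 = 142.779371
L = 1.5 × 142.779371 = 214.169057
V = π·2.25² × L = 15.904313 × 214.169057 = 3406.211679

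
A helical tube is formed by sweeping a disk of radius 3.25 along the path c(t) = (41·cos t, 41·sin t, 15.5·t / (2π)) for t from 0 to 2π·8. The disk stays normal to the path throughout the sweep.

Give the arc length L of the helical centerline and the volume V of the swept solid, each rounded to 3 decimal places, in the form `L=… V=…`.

L=2064.612 V=68510.164

2πR = 2π·41 = 257.610598
per-turn = √(257.610598² + 15.5²) = √(66363.2200 + 240.25) = √66603.4700 = 258.076481
L = 8 × 258.076481 = 2064.611847
V = π·3.25² × L = 33.183072 × 2064.611847 = 68510.164410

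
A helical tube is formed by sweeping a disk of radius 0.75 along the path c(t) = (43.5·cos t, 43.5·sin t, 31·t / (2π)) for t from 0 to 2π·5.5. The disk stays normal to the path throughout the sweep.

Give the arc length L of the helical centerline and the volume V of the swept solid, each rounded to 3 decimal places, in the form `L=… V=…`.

L=1512.890 V=2673.498

2πR = 2π·43.5 = 273.318561
per-turn = √(273.318561² + 31²) = √(74703.0357 + 961) = √75664.0357 = 275.070965
L = 5.5 × 275.070965 = 1512.890307
V = π·0.75² × L = 1.767146 × 1512.890307 = 2673.497854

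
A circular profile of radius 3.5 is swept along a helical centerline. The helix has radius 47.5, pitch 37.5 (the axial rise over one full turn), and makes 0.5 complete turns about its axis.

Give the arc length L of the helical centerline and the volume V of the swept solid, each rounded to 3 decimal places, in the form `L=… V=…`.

L=150.399 V=5788.032

2πR = 2π·47.5 = 298.451302
per-turn = √(298.451302² + 37.5²) = √(89073.1797 + 1406.25) = √90479.4297 = 300.797988
L = 0.5 × 300.797988 = 150.398994
V = π·3.5² × L = 38.484510 × 150.398994 = 5788.031594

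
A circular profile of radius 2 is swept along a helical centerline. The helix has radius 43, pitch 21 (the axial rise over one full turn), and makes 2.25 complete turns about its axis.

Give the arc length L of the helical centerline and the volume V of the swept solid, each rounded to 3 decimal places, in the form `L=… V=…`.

2πR = 2π·43 = 270.176968
per-turn = √(270.176968² + 21²) = √(72995.5942 + 441) = √73436.5942 = 270.991871
L = 2.25 × 270.991871 = 609.731710
V = π·2² × L = 12.566371 × 609.731710 = 7662.114640

L=609.732 V=7662.115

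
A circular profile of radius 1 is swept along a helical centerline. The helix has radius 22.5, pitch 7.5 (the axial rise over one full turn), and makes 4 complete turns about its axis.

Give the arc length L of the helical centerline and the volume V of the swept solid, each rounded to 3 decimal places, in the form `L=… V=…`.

2πR = 2π·22.5 = 141.371669
per-turn = √(141.371669² + 7.5²) = √(19985.9489 + 56.25) = √20042.1989 = 141.570473
L = 4 × 141.570473 = 566.281893
V = π·1² × L = 3.141593 × 566.281893 = 1779.027036

L=566.282 V=1779.027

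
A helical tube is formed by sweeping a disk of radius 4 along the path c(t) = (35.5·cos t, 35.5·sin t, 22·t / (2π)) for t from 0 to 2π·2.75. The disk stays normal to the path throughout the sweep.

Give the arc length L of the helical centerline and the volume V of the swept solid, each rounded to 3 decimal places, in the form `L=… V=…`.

2πR = 2π·35.5 = 223.053078
per-turn = √(223.053078² + 22²) = √(49752.6758 + 484) = √50236.6758 = 224.135396
L = 2.75 × 224.135396 = 616.372339
V = π·4² × L = 50.265482 × 616.372339 = 30982.253007

L=616.372 V=30982.253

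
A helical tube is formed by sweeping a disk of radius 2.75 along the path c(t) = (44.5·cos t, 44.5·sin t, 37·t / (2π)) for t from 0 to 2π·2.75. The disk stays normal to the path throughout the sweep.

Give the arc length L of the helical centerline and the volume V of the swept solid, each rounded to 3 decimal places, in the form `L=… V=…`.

2πR = 2π·44.5 = 279.601746
per-turn = √(279.601746² + 37²) = √(78177.1365 + 1369) = √79546.1365 = 282.039246
L = 2.75 × 282.039246 = 775.607927
V = π·2.75² × L = 23.758294 × 775.607927 = 18427.121510

L=775.608 V=18427.122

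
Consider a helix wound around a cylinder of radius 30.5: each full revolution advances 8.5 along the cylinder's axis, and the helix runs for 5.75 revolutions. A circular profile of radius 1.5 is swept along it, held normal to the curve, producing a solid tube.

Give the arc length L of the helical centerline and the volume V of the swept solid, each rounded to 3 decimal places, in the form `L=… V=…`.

2πR = 2π·30.5 = 191.637152
per-turn = √(191.637152² + 8.5²) = √(36724.7980 + 72.25) = √36797.0480 = 191.825567
L = 5.75 × 191.825567 = 1102.997008
V = π·1.5² × L = 7.068583 × 1102.997008 = 7796.626416

L=1102.997 V=7796.626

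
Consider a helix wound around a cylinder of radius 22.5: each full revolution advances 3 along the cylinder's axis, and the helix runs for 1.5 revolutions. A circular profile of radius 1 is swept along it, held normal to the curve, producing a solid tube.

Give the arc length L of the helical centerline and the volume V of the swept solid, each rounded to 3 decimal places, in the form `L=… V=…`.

2πR = 2π·22.5 = 141.371669
per-turn = √(141.371669² + 3²) = √(19985.9489 + 9) = √19994.9489 = 141.403497
L = 1.5 × 141.403497 = 212.105245
V = π·1² × L = 3.141593 × 212.105245 = 666.348280

L=212.105 V=666.348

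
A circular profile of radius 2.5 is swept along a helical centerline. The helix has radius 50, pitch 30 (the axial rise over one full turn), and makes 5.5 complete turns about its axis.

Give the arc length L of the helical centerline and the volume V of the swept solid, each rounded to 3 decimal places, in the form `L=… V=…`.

L=1735.736 V=34081.102

2πR = 2π·50 = 314.159265
per-turn = √(314.159265² + 30²) = √(98696.0440 + 900) = √99596.0440 = 315.588409
L = 5.5 × 315.588409 = 1735.736251
V = π·2.5² × L = 19.634954 × 1735.736251 = 34081.101582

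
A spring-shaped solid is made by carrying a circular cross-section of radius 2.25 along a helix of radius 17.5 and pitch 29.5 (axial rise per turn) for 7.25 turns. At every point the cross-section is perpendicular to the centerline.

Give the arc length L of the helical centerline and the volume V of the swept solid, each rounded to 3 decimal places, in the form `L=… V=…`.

2πR = 2π·17.5 = 109.955743
per-turn = √(109.955743² + 29.5²) = √(12090.2654 + 870.25) = √12960.5154 = 113.844259
L = 7.25 × 113.844259 = 825.370880
V = π·2.25² × L = 15.904313 × 825.370880 = 13126.956666

L=825.371 V=13126.957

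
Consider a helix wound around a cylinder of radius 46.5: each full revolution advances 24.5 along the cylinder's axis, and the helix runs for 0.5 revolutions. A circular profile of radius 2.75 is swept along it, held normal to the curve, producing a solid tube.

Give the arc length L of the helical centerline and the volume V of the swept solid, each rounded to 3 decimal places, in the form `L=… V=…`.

L=146.597 V=3482.889

2πR = 2π·46.5 = 292.168117
per-turn = √(292.168117² + 24.5²) = √(85362.2085 + 600.25) = √85962.4585 = 293.193551
L = 0.5 × 293.193551 = 146.596776
V = π·2.75² × L = 23.758294 × 146.596776 = 3482.889359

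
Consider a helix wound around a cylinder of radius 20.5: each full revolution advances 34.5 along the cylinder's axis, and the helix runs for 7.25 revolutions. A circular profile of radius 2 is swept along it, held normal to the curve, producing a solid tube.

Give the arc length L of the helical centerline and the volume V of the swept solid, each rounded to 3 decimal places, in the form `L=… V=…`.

L=966.756 V=12148.611

2πR = 2π·20.5 = 128.805299
per-turn = √(128.805299² + 34.5²) = √(16590.8050 + 1190.25) = √17781.0550 = 133.345622
L = 7.25 × 133.345622 = 966.755762
V = π·2² × L = 12.566371 × 966.755762 = 12148.611199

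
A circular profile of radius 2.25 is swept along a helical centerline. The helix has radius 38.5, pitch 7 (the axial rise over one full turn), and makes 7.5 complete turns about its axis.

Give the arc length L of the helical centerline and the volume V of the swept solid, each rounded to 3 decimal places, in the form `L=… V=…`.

2πR = 2π·38.5 = 241.902634
per-turn = √(241.902634² + 7²) = √(58516.8845 + 49) = √58565.8845 = 242.003894
L = 7.5 × 242.003894 = 1815.029202
V = π·2.25² × L = 15.904313 × 1815.029202 = 28866.792180

L=1815.029 V=28866.792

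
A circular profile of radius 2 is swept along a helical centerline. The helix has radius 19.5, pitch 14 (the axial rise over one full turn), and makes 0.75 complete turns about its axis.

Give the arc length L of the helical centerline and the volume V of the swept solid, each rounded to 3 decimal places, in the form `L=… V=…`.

2πR = 2π·19.5 = 122.522113
per-turn = √(122.522113² + 14²) = √(15011.6683 + 196) = √15207.6683 = 123.319375
L = 0.75 × 123.319375 = 92.489531
V = π·2² × L = 12.566371 × 92.489531 = 1162.257729

L=92.490 V=1162.258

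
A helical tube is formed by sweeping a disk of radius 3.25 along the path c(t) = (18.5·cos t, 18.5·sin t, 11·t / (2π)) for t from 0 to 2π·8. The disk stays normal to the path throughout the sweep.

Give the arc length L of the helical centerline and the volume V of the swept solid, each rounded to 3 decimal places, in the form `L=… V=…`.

2πR = 2π·18.5 = 116.238928
per-turn = √(116.238928² + 11²) = √(13511.4884 + 121) = √13632.4884 = 116.758248
L = 8 × 116.758248 = 934.065982
V = π·3.25² × L = 33.183072 × 934.065982 = 30995.179119

L=934.066 V=30995.179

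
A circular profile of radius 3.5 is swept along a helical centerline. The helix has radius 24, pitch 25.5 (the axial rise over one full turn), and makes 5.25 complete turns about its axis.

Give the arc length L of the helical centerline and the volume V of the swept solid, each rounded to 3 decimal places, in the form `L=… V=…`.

L=802.921 V=30900.015

2πR = 2π·24 = 150.796447
per-turn = √(150.796447² + 25.5²) = √(22739.5685 + 650.25) = √23389.8185 = 152.937303
L = 5.25 × 152.937303 = 802.920839
V = π·3.5² × L = 38.484510 × 802.920839 = 30900.015058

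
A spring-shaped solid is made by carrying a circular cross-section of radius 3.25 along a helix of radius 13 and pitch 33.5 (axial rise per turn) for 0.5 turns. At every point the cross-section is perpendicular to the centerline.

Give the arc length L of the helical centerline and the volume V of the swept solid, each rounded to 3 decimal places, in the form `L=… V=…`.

2πR = 2π·13 = 81.681409
per-turn = √(81.681409² + 33.5²) = √(6671.8526 + 1122.25) = √7794.1026 = 88.284215
L = 0.5 × 88.284215 = 44.142107
V = π·3.25² × L = 33.183072 × 44.142107 = 1464.770745

L=44.142 V=1464.771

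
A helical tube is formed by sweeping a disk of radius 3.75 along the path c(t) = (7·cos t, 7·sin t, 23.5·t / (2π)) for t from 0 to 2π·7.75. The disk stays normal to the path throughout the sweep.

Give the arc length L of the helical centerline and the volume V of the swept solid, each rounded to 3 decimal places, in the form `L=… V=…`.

L=386.467 V=17073.602

2πR = 2π·7 = 43.982297
per-turn = √(43.982297² + 23.5²) = √(1934.4425 + 552.25) = √2486.6925 = 49.866747
L = 7.75 × 49.866747 = 386.467290
V = π·3.75² × L = 44.178647 × 386.467290 = 17073.601851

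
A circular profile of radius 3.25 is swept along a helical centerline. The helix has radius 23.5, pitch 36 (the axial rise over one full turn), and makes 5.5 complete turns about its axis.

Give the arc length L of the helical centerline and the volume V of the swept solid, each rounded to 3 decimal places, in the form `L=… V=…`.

2πR = 2π·23.5 = 147.654855
per-turn = √(147.654855² + 36²) = √(21801.9561 + 1296) = √23097.9561 = 151.980118
L = 5.5 × 151.980118 = 835.890646
V = π·3.25² × L = 33.183072 × 835.890646 = 27737.419840

L=835.891 V=27737.420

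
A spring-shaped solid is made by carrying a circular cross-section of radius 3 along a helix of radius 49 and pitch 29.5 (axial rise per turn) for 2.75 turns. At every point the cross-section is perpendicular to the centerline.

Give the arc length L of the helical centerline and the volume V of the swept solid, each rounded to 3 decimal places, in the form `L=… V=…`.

2πR = 2π·49 = 307.876080
per-turn = √(307.876080² + 29.5²) = √(94787.6807 + 870.25) = √95657.9307 = 309.286163
L = 2.75 × 309.286163 = 850.536948
V = π·3² × L = 28.274334 × 850.536948 = 24048.365660

L=850.537 V=24048.366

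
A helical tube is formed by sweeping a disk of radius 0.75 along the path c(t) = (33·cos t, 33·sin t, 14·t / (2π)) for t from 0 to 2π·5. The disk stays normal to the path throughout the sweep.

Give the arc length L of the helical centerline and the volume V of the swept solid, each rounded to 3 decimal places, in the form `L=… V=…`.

2πR = 2π·33 = 207.345115
per-turn = √(207.345115² + 14²) = √(42991.9968 + 196) = √43187.9968 = 207.817220
L = 5 × 207.817220 = 1039.086098
V = π·0.75² × L = 1.767146 × 1039.086098 = 1836.216704

L=1039.086 V=1836.217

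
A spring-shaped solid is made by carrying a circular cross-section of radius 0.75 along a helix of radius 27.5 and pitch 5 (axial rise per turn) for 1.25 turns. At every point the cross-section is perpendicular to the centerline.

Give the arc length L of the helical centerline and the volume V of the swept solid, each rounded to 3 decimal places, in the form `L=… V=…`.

L=216.075 V=381.836

2πR = 2π·27.5 = 172.787596
per-turn = √(172.787596² + 5²) = √(29855.5533 + 25) = √29880.5533 = 172.859924
L = 1.25 × 172.859924 = 216.074905
V = π·0.75² × L = 1.767146 × 216.074905 = 381.835875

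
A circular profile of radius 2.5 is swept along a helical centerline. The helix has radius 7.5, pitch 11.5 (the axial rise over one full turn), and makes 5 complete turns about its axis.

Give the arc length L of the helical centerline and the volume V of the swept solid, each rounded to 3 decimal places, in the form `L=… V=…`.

2πR = 2π·7.5 = 47.123890
per-turn = √(47.123890² + 11.5²) = √(2220.6610 + 132.25) = √2352.9110 = 48.506814
L = 5 × 48.506814 = 242.534069
V = π·2.5² × L = 19.634954 × 242.534069 = 4762.145314

L=242.534 V=4762.145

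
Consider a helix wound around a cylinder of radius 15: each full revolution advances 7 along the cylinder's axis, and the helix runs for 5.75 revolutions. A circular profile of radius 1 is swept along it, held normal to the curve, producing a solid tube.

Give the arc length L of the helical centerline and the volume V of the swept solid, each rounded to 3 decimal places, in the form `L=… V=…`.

L=543.417 V=1707.196

2πR = 2π·15 = 94.247780
per-turn = √(94.247780² + 7²) = √(8882.6440 + 49) = √8931.6440 = 94.507375
L = 5.75 × 94.507375 = 543.417407
V = π·1² × L = 3.141593 × 543.417407 = 1707.196134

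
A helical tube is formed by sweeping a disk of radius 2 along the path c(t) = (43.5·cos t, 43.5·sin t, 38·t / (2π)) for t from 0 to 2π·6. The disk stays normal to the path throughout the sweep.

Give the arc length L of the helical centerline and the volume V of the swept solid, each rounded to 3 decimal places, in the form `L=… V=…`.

2πR = 2π·43.5 = 273.318561
per-turn = √(273.318561² + 38²) = √(74703.0357 + 1444) = √76147.0357 = 275.947523
L = 6 × 275.947523 = 1655.685141
V = π·2² × L = 12.566371 × 1655.685141 = 20805.953101

L=1655.685 V=20805.953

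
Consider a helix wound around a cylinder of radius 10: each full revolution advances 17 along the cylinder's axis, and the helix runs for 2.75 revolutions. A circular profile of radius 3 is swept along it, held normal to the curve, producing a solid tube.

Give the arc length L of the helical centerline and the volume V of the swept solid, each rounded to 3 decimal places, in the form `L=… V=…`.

L=179.000 V=5061.115

2πR = 2π·10 = 62.831853
per-turn = √(62.831853² + 17²) = √(3947.8418 + 289) = √4236.8418 = 65.091027
L = 2.75 × 65.091027 = 179.000324
V = π·3² × L = 28.274334 × 179.000324 = 5061.114912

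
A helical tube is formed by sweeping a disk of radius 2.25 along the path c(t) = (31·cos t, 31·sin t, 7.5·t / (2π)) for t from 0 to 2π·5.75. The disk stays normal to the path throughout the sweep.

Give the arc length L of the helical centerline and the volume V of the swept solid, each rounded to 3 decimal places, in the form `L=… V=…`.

L=1120.808 V=17825.677

2πR = 2π·31 = 194.778745
per-turn = √(194.778745² + 7.5²) = √(37938.7593 + 56.25) = √37995.0093 = 194.923086
L = 5.75 × 194.923086 = 1120.807742
V = π·2.25² × L = 15.904313 × 1120.807742 = 17825.676935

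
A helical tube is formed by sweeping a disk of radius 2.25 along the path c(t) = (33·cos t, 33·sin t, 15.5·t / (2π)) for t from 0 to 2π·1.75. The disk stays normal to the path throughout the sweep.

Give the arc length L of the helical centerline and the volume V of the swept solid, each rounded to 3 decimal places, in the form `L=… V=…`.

L=363.866 V=5787.045

2πR = 2π·33 = 207.345115
per-turn = √(207.345115² + 15.5²) = √(42991.9968 + 240.25) = √43232.2468 = 207.923656
L = 1.75 × 207.923656 = 363.866398
V = π·2.25² × L = 15.904313 × 363.866398 = 5787.045018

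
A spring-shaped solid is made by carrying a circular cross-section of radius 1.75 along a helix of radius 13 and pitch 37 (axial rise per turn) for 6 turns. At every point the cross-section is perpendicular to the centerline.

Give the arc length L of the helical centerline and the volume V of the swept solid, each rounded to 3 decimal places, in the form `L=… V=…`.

L=538.025 V=5176.405

2πR = 2π·13 = 81.681409
per-turn = √(81.681409² + 37²) = √(6671.8526 + 1369) = √8040.8526 = 89.670801
L = 6 × 89.670801 = 538.024807
V = π·1.75² × L = 9.621128 × 538.024807 = 5176.405265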